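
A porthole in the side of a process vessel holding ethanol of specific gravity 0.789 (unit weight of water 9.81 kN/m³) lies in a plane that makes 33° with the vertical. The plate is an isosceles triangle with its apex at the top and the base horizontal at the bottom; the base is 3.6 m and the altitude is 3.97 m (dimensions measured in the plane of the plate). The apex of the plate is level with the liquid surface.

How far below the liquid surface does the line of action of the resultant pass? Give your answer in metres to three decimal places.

γ = 0.789 × 9.81 = 7.74009 kN/m³.
The plate makes 33° with the vertical, i.e. θ = 90° − 33° = 57° to the horizontal. Measuring y along the incline from the free-surface line, vertical depth h = y·sinθ with sinθ = 0.838671.
With the apex up, the centroid sits 2h/3 = 2 × 3.97/3 = 2.64667 m below the apex, so y_c = 2.64667 m and h_c = 2.64667 × 0.838671 = 2.21969 m.
A = ½ × 3.6 × 3.97 = 7.146 m².
Resultant F = γ·h_c·A = 7.74009 × 2.21969 × 7.146 = 122.773 kN.
I_c = b·h³/36 = 3.6 × 3.97³/36 = 6.25708 m⁴.
Centre of pressure: y_p = y_c + I_c/(y_c·A) = 2.64667 + 6.25708/(2.64667 × 7.146) = 2.64667 + 0.330833 = 2.9775 m along the plane.
Vertically, h_p = y_p·sinθ = 2.9775 × 0.838671 = 2.49714 m.

h_p = 2.497 m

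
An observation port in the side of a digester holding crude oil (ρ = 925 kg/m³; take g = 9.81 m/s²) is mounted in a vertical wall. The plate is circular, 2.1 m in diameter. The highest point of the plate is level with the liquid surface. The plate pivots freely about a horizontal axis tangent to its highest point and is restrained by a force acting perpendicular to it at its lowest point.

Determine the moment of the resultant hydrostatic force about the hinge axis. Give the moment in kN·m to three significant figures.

M ≈ 43.3 kN·m

γ = ρg = 925 × 9.81 / 1000 = 9.07425 kN/m³.
The centroid is at the centre, 1.05 m below the top of the plate, so the centroid depth is h_c = 1.05 m.
A = π(1.05)² = 3.46361 m².
Resultant F = γ·h_c·A = 9.07425 × 1.05 × 3.46361 = 33.0011 kN.
I_c = πr⁴/4 = π × 1.05⁴/4 = 0.954656 m⁴.
Centre of pressure: y_p = y_c + I_c/(y_c·A) = 1.05 + 0.954656/(1.05 × 3.46361) = 1.05 + 0.2625 = 1.3125 m along the plane.
The resultant acts 1.05 + 0.2625 = 1.3125 m (along the plate) below the hinge at the top edge, so the moment about the hinge is M = F × 1.3125 = 33.0011 × 1.3125 = 43.3139 kN·m.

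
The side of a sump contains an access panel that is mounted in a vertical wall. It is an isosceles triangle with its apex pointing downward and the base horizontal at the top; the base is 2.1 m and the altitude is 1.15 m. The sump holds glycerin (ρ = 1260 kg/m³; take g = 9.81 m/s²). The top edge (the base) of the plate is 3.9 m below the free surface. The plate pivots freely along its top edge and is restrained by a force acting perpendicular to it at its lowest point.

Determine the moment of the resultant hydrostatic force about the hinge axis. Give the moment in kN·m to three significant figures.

M ≈ 25.6 kN·m

γ = ρg = 1260 × 9.81 / 1000 = 12.3606 kN/m³.
With the apex down, the centroid sits h/3 = 1.15/3 = 0.383333 m below the base (the top edge), so the centroid depth is h_c = 3.9 + 0.383333 = 4.28333 m.
A = ½ × 2.1 × 1.15 = 1.2075 m².
Resultant F = γ·h_c·A = 12.3606 × 4.28333 × 1.2075 = 63.9305 kN.
I_c = b·h³/36 = 2.1 × 1.15³/36 = 0.0887177 m⁴.
Centre of pressure: y_p = y_c + I_c/(y_c·A) = 4.28333 + 0.0887177/(4.28333 × 1.2075) = 4.28333 + 0.0171531 = 4.30048 m along the plane.
The resultant acts 0.383333 + 0.0171531 = 0.400486 m (along the plate) below the hinge at the top edge, so the moment about the hinge is M = F × 0.400486 = 63.9305 × 0.400486 = 25.6033 kN·m.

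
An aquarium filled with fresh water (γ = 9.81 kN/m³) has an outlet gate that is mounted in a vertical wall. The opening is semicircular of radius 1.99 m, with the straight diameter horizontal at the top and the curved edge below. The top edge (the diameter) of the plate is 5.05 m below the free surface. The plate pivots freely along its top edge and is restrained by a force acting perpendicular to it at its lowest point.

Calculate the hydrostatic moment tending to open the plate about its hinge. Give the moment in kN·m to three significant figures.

M ≈ 321 kN·m

γ = 9.81 kN/m³.
The centroid of a semicircle lies 4r/(3π) = 0.844582 m from the diameter, here below the top edge, so the centroid depth is h_c = 5.05 + 0.844582 = 5.89458 m.
A = πr²/2 = π × 1.99²/2 = 6.22051 m².
Resultant F = γ·h_c·A = 9.81 × 5.89458 × 6.22051 = 359.706 kN.
I_c = (π/8 − 8/(9π))·r⁴ = 0.109757 × 1.99⁴ = 1.72125 m⁴.
Centre of pressure: y_p = y_c + I_c/(y_c·A) = 5.89458 + 1.72125/(5.89458 × 6.22051) = 5.89458 + 0.0469424 = 5.94152 m along the plane.
The resultant acts 0.844582 + 0.0469424 = 0.891524 m (along the plate) below the hinge at the top edge, so the moment about the hinge is M = F × 0.891524 = 359.706 × 0.891524 = 320.687 kN·m.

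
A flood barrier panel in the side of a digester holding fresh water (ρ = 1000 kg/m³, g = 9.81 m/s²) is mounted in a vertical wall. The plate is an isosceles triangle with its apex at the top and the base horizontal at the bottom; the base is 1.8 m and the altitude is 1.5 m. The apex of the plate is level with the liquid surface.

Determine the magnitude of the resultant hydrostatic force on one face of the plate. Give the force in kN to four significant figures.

γ = ρg = 1000 × 9.81 = 9810 N/m³ = 9.81 kN/m³.
With the apex up, the centroid sits 2h/3 = 2 × 1.5/3 = 1 m below the apex, so the centroid depth is h_c = 1 m.
A = ½ × 1.8 × 1.5 = 1.35 m².
Resultant F = γ·h_c·A = 9.81 × 1 × 1.35 = 13.2435 kN.

F ≈ 13.24 kN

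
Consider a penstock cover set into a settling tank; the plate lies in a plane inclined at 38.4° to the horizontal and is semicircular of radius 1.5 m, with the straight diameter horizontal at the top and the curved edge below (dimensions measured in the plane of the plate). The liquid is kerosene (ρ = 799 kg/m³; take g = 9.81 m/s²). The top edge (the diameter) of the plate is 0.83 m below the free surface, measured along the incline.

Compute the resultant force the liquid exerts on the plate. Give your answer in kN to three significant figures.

F ≈ 25.2 kN

γ = ρg = 799 × 9.81 / 1000 = 7.83819 kN/m³.
Let θ = 38.4° be the plate's angle to the horizontal; measure y along the incline from where the plane meets the free surface. Vertical depth h = y·sinθ with sinθ = 0.621148.
The centroid of a semicircle lies 4r/(3π) = 0.63662 m from the diameter, here below the top edge, so y_c = 0.83 + 0.63662 = 1.46662 m and h_c = 1.46662 × 0.621148 = 0.910988 m.
A = πr²/2 = π × 1.5²/2 = 3.53429 m².
Resultant F = γ·h_c·A = 7.83819 × 0.910988 × 3.53429 = 25.2366 kN.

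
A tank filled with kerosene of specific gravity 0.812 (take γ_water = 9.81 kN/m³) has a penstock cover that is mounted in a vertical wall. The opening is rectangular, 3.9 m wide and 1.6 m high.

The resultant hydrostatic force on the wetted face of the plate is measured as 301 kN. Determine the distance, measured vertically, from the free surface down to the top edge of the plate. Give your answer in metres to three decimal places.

γ = 0.812 × 9.81 = 7.96572 kN/m³.
A = 3.9 × 1.6 = 6.24 m².
From F = γ·h_c·A, the centroid depth is h_c = 301/(7.96572 × 6.24) = 6.0556 m.
The centroid lies 1.6/2 = 0.8 m below the top edge, so the top edge sits at h_top = 6.0556 − 0.8 = 5.2556 m below the surface.

d_top ≈ 5.256 m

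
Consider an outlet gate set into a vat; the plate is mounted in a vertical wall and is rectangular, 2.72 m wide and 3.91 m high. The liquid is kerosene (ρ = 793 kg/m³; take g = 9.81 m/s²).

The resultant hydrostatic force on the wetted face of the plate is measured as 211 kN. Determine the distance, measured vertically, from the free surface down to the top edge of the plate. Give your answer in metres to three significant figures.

γ = ρg = 793 × 9.81 / 1000 = 7.77933 kN/m³.
A = 2.72 × 3.91 = 10.6352 m².
From F = γ·h_c·A, the centroid depth is h_c = 211/(7.77933 × 10.6352) = 2.55032 m.
The centroid lies 3.91/2 = 1.955 m below the top edge, so the top edge sits at h_top = 2.55032 − 1.955 = 0.59532 m below the surface.

d_top ≈ 0.595 m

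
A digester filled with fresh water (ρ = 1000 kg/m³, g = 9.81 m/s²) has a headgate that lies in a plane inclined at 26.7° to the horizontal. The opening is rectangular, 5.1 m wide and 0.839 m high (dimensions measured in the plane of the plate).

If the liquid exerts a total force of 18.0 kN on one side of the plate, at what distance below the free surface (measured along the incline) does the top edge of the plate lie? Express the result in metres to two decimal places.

γ = ρg = 1000 × 9.81 = 9810 N/m³ = 9.81 kN/m³.
A = 5.1 × 0.839 = 4.2789 m².
From F = γ·h_c·A, the centroid depth is h_c = 18.0/(9.81 × 4.2789) = 0.428816 m.
Let θ = 26.7° be the plate's angle to the horizontal; measure y along the incline from where the plane meets the free surface. Vertical depth h = y·sinθ with sinθ = 0.449319.
Along the incline, y_c = h_c/sinθ = 0.428816/0.449319 = 0.954369 m.
The centroid lies 0.839/2 = 0.4195 m below the top edge, so the top edge sits at y_top = 0.954369 − 0.4195 = 0.534869 m along the incline.

y_top ≈ 0.53 m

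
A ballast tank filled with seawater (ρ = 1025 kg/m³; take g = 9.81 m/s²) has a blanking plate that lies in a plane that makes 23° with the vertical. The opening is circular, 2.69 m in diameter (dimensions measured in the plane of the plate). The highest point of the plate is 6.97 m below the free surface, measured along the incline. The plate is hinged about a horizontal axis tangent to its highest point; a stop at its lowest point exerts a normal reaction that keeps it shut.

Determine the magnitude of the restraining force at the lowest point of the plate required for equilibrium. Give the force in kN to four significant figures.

γ = ρg = 1025 × 9.81 / 1000 = 10.05525 kN/m³.
The plate makes 23° with the vertical, i.e. θ = 90° − 23° = 67° to the horizontal. Measuring y along the incline from the free-surface line, vertical depth h = y·sinθ with sinθ = 0.920505.
The centroid is at the centre, 1.345 m below the top of the plate, so y_c = 6.97 + 1.345 = 8.315 m and h_c = 8.315 × 0.920505 = 7.654 m.
A = π(1.345)² = 5.68322 m².
Resultant F = γ·h_c·A = 10.05525 × 7.654 × 5.68322 = 437.397 kN.
I_c = πr⁴/4 = π × 1.345⁴/4 = 2.57027 m⁴.
Centre of pressure: y_p = y_c + I_c/(y_c·A) = 8.315 + 2.57027/(8.315 × 5.68322) = 8.315 + 0.0543904 = 8.36939 m along the plane.
The resultant acts 1.345 + 0.0543904 = 1.39939 m (along the plate) below the hinge at the top edge, so the moment about the hinge is M = F × 1.39939 = 437.397 × 1.39939 = 612.089 kN·m.
A normal force at the bottom, 2.69 m from the hinge, must supply this moment: P = 612.089/2.69 = 227.542 kN.

P ≈ 227.5 kN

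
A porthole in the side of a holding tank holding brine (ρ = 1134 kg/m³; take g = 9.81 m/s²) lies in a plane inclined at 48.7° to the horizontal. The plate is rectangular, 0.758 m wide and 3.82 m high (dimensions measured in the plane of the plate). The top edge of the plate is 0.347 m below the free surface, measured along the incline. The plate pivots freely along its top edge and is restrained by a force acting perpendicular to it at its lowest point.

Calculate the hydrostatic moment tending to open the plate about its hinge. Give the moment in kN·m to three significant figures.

M ≈ 134 kN·m

γ = ρg = 1134 × 9.81 / 1000 = 11.12454 kN/m³.
Let θ = 48.7° be the plate's angle to the horizontal; measure y along the incline from where the plane meets the free surface. Vertical depth h = y·sinθ with sinθ = 0.751264.
The centroid lies 3.82/2 = 1.91 m below the top edge, so y_c = 0.347 + 1.91 = 2.257 m and h_c = 2.257 × 0.751264 = 1.6956 m.
A = 0.758 × 3.82 = 2.89556 m².
Resultant F = γ·h_c·A = 11.12454 × 1.6956 × 2.89556 = 54.6183 kN.
I_c = b·h³/12 = 0.758 × 3.82³/12 = 3.5211 m⁴.
Centre of pressure: y_p = y_c + I_c/(y_c·A) = 2.257 + 3.5211/(2.257 × 2.89556) = 2.257 + 0.538783 = 2.79578 m along the plane.
The resultant acts 1.91 + 0.538783 = 2.44878 m (along the plate) below the hinge at the top edge, so the moment about the hinge is M = F × 2.44878 = 54.6183 × 2.44878 = 133.748 kN·m.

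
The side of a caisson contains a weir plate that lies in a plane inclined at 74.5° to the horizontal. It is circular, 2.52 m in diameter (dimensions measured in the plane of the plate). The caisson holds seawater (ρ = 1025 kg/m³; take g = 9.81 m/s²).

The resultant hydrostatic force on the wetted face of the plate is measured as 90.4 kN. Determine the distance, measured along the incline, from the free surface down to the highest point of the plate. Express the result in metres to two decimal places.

γ = ρg = 1025 × 9.81 / 1000 = 10.05525 kN/m³.
A = π(1.26)² = 4.98759 m².
From F = γ·h_c·A, the centroid depth is h_c = 90.4/(10.05525 × 4.98759) = 1.80254 m.
Let θ = 74.5° be the plate's angle to the horizontal; measure y along the incline from where the plane meets the free surface. Vertical depth h = y·sinθ with sinθ = 0.963630.
Along the incline, y_c = h_c/sinθ = 1.80254/0.963630 = 1.87057 m.
The centroid is at the centre, 1.26 m below the top of the plate, so the highest point sits at y_top = 1.87057 − 1.26 = 0.61057 m along the incline.

y_top ≈ 0.61 m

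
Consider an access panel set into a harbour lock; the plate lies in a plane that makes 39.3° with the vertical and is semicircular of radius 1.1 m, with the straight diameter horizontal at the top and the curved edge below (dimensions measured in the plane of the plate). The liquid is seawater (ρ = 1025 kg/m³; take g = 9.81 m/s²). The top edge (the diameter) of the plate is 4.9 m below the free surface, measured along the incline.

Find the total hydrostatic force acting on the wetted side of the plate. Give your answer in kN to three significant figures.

F ≈ 79.4 kN

γ = ρg = 1025 × 9.81 / 1000 = 10.05525 kN/m³.
The plate makes 39.3° with the vertical, i.e. θ = 90° − 39.3° = 50.7° to the horizontal. Measuring y along the incline from the free-surface line, vertical depth h = y·sinθ with sinθ = 0.773840.
The centroid of a semicircle lies 4r/(3π) = 0.466854 m from the diameter, here below the top edge, so y_c = 4.9 + 0.466854 = 5.36685 m and h_c = 5.36685 × 0.773840 = 4.15308 m.
A = πr²/2 = π × 1.1²/2 = 1.90066 m².
Resultant F = γ·h_c·A = 10.05525 × 4.15308 × 1.90066 = 79.3721 kN.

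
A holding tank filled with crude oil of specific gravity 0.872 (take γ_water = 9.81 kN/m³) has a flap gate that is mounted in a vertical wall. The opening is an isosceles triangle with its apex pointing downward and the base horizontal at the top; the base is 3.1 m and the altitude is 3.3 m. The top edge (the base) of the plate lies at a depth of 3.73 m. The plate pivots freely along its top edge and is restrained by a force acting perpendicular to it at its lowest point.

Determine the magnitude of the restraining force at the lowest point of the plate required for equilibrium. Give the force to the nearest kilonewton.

γ = 0.872 × 9.81 = 8.55432 kN/m³.
With the apex down, the centroid sits h/3 = 3.3/3 = 1.1 m below the base (the top edge), so the centroid depth is h_c = 3.73 + 1.1 = 4.83 m.
A = ½ × 3.1 × 3.3 = 5.115 m².
Resultant F = γ·h_c·A = 8.55432 × 4.83 × 5.115 = 211.338 kN.
I_c = b·h³/36 = 3.1 × 3.3³/36 = 3.09457 m⁴.
Centre of pressure: y_p = y_c + I_c/(y_c·A) = 4.83 + 3.09457/(4.83 × 5.115) = 4.83 + 0.125259 = 4.95526 m along the plane.
The resultant acts 1.1 + 0.125259 = 1.22526 m (along the plate) below the hinge at the top edge, so the moment about the hinge is M = F × 1.22526 = 211.338 × 1.22526 = 258.944 kN·m.
A normal force at the bottom, 3.3 m from the hinge, must supply this moment: P = 258.944/3.3 = 78.4679 kN.

P ≈ 78 kN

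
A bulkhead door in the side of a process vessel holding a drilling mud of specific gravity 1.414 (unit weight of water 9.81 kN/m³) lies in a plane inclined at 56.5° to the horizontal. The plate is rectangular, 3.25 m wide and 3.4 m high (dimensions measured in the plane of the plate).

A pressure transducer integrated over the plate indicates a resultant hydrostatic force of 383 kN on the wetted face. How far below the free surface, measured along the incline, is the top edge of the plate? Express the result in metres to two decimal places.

y_top ≈ 1.30 m

γ = 1.414 × 9.81 = 13.87134 kN/m³.
A = 3.25 × 3.4 = 11.05 m².
From F = γ·h_c·A, the centroid depth is h_c = 383/(13.87134 × 11.05) = 2.49872 m.
Let θ = 56.5° be the plate's angle to the horizontal; measure y along the incline from where the plane meets the free surface. Vertical depth h = y·sinθ with sinθ = 0.833886.
Along the incline, y_c = h_c/sinθ = 2.49872/0.833886 = 2.99648 m.
The centroid lies 3.4/2 = 1.7 m below the top edge, so the top edge sits at y_top = 2.99648 − 1.7 = 1.29648 m along the incline.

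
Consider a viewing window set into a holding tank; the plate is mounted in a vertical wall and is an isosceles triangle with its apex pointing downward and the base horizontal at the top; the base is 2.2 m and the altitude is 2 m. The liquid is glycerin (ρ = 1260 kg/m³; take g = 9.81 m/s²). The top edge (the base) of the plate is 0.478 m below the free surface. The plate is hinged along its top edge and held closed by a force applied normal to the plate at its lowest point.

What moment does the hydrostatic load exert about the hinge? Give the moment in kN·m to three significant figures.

M ≈ 26.8 kN·m

γ = ρg = 1260 × 9.81 / 1000 = 12.3606 kN/m³.
With the apex down, the centroid sits h/3 = 2/3 = 0.666667 m below the base (the top edge), so the centroid depth is h_c = 0.478 + 0.666667 = 1.14467 m.
A = ½ × 2.2 × 2 = 2.2 m².
Resultant F = γ·h_c·A = 12.3606 × 1.14467 × 2.2 = 31.1274 kN.
I_c = b·h³/36 = 2.2 × 2³/36 = 0.488889 m⁴.
Centre of pressure: y_p = y_c + I_c/(y_c·A) = 1.14467 + 0.488889/(1.14467 × 2.2) = 1.14467 + 0.194137 = 1.33881 m along the plane.
The resultant acts 0.666667 + 0.194137 = 0.860804 m (along the plate) below the hinge at the top edge, so the moment about the hinge is M = F × 0.860804 = 31.1274 × 0.860804 = 26.7946 kN·m.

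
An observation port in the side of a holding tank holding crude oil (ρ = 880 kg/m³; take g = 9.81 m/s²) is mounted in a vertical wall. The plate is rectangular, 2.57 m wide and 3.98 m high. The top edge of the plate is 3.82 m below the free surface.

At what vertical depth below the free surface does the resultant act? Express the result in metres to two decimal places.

h_p = 6.04 m

γ = ρg = 880 × 9.81 / 1000 = 8.6328 kN/m³.
The centroid lies 3.98/2 = 1.99 m below the top edge, so the centroid depth is h_c = 3.82 + 1.99 = 5.81 m.
A = 2.57 × 3.98 = 10.2286 m².
Resultant F = γ·h_c·A = 8.6328 × 5.81 × 10.2286 = 513.031 kN.
I_c = b·h³/12 = 2.57 × 3.98³/12 = 13.5021 m⁴.
Centre of pressure: y_p = y_c + I_c/(y_c·A) = 5.81 + 13.5021/(5.81 × 10.2286) = 5.81 + 0.2272 = 6.0372 m along the plane.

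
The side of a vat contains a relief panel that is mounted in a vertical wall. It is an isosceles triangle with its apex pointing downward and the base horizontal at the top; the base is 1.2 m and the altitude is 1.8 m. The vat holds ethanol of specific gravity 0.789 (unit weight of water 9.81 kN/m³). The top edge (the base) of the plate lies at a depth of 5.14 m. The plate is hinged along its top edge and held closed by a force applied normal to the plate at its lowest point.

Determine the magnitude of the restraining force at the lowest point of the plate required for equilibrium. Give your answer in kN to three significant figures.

P ≈ 16.8 kN

γ = 0.789 × 9.81 = 7.74009 kN/m³.
With the apex down, the centroid sits h/3 = 1.8/3 = 0.6 m below the base (the top edge), so the centroid depth is h_c = 5.14 + 0.6 = 5.74 m.
A = ½ × 1.2 × 1.8 = 1.08 m².
Resultant F = γ·h_c·A = 7.74009 × 5.74 × 1.08 = 47.9824 kN.
I_c = b·h³/36 = 1.2 × 1.8³/36 = 0.1944 m⁴.
Centre of pressure: y_p = y_c + I_c/(y_c·A) = 5.74 + 0.1944/(5.74 × 1.08) = 5.74 + 0.0313589 = 5.77136 m along the plane.
The resultant acts 0.6 + 0.0313589 = 0.631359 m (along the plate) below the hinge at the top edge, so the moment about the hinge is M = F × 0.631359 = 47.9824 × 0.631359 = 30.2941 kN·m.
A normal force at the bottom, 1.8 m from the hinge, must supply this moment: P = 30.2941/1.8 = 16.8301 kN.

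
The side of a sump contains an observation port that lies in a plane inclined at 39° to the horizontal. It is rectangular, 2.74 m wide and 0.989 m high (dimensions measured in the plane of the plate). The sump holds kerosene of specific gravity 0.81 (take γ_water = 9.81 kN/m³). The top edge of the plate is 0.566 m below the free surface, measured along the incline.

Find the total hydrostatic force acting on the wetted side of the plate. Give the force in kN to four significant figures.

γ = 0.81 × 9.81 = 7.9461 kN/m³.
Let θ = 39° be the plate's angle to the horizontal; measure y along the incline from where the plane meets the free surface. Vertical depth h = y·sinθ with sinθ = 0.629320.
The centroid lies 0.989/2 = 0.4945 m below the top edge, so y_c = 0.566 + 0.4945 = 1.0605 m and h_c = 1.0605 × 0.629320 = 0.667394 m.
A = 2.74 × 0.989 = 2.70986 m².
Resultant F = γ·h_c·A = 7.9461 × 0.667394 × 2.70986 = 14.3709 kN.

F ≈ 14.37 kN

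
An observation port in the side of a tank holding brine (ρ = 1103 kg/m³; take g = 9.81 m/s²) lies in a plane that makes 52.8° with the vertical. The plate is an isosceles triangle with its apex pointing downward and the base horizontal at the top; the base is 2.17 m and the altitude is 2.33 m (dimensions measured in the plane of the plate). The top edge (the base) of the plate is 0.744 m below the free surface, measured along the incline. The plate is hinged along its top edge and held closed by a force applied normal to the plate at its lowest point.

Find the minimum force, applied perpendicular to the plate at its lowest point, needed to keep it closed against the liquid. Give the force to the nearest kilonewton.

γ = ρg = 1103 × 9.81 / 1000 = 10.82043 kN/m³.
The plate makes 52.8° with the vertical, i.e. θ = 90° − 52.8° = 37.2° to the horizontal. Measuring y along the incline from the free-surface line, vertical depth h = y·sinθ with sinθ = 0.604599.
With the apex down, the centroid sits h/3 = 2.33/3 = 0.776667 m below the base (the top edge), so y_c = 0.744 + 0.776667 = 1.52067 m and h_c = 1.52067 × 0.604599 = 0.919396 m.
A = ½ × 2.17 × 2.33 = 2.52805 m².
Resultant F = γ·h_c·A = 10.82043 × 0.919396 × 2.52805 = 25.1497 kN.
I_c = b·h³/36 = 2.17 × 2.33³/36 = 0.762474 m⁴.
Centre of pressure: y_p = y_c + I_c/(y_c·A) = 1.52067 + 0.762474/(1.52067 × 2.52805) = 1.52067 + 0.198337 = 1.71901 m along the plane.
The resultant acts 0.776667 + 0.198337 = 0.975004 m (along the plate) below the hinge at the top edge, so the moment about the hinge is M = F × 0.975004 = 25.1497 × 0.975004 = 24.5211 kN·m.
A normal force at the bottom, 2.33 m from the hinge, must supply this moment: P = 24.5211/2.33 = 10.5241 kN.

P ≈ 11 kN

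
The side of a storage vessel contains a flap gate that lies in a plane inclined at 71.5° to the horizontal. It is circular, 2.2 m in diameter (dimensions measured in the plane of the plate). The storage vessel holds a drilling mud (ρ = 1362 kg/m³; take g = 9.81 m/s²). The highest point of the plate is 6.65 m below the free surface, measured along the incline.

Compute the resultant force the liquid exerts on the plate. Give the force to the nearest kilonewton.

F ≈ 373 kN

γ = ρg = 1362 × 9.81 / 1000 = 13.36122 kN/m³.
Let θ = 71.5° be the plate's angle to the horizontal; measure y along the incline from where the plane meets the free surface. Vertical depth h = y·sinθ with sinθ = 0.948324.
The centroid is at the centre, 1.1 m below the top of the plate, so y_c = 6.65 + 1.1 = 7.75 m and h_c = 7.75 × 0.948324 = 7.34951 m.
A = π(1.1)² = 3.80133 m².
Resultant F = γ·h_c·A = 13.36122 × 7.34951 × 3.80133 = 373.285 kN.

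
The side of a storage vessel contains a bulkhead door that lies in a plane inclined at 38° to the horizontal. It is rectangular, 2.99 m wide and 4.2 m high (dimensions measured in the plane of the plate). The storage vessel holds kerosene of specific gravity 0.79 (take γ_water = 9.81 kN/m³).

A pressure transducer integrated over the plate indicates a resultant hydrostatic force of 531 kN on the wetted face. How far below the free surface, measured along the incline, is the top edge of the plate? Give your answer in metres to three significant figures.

γ = 0.79 × 9.81 = 7.7499 kN/m³.
A = 2.99 × 4.2 = 12.558 m².
From F = γ·h_c·A, the centroid depth is h_c = 531/(7.7499 × 12.558) = 5.45605 m.
Let θ = 38° be the plate's angle to the horizontal; measure y along the incline from where the plane meets the free surface. Vertical depth h = y·sinθ with sinθ = 0.615661.
Along the incline, y_c = h_c/sinθ = 5.45605/0.615661 = 8.8621 m.
The centroid lies 4.2/2 = 2.1 m below the top edge, so the top edge sits at y_top = 8.8621 − 2.1 = 6.7621 m along the incline.

y_top ≈ 6.76 m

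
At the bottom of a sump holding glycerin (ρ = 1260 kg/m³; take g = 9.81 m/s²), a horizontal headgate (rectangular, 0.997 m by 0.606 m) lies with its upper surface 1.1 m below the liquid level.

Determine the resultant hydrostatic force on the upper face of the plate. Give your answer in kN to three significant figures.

γ = ρg = 1260 × 9.81 / 1000 = 12.3606 kN/m³.
The plate is horizontal, so pressure is uniform at p = γ·h = 12.3606 × 1.1 = 13.5967 kN/m².
A = 0.997 × 0.606 = 0.604182 m².
F = p·A = 13.5967 × 0.604182 = 8.21488 kN.

F ≈ 8.21 kN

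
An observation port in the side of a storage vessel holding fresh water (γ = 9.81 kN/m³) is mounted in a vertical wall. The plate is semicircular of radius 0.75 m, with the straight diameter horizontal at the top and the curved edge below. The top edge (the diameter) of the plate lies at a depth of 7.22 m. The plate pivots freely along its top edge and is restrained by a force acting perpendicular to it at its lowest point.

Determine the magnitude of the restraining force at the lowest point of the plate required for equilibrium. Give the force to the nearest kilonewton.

P ≈ 28 kN

γ = 9.81 kN/m³.
The centroid of a semicircle lies 4r/(3π) = 0.31831 m from the diameter, here below the top edge, so the centroid depth is h_c = 7.22 + 0.31831 = 7.53831 m.
A = πr²/2 = π × 0.75²/2 = 0.883573 m².
Resultant F = γ·h_c·A = 9.81 × 7.53831 × 0.883573 = 65.3409 kN.
I_c = (π/8 − 8/(9π))·r⁴ = 0.109757 × 0.75⁴ = 0.0347278 m⁴.
Centre of pressure: y_p = y_c + I_c/(y_c·A) = 7.53831 + 0.0347278/(7.53831 × 0.883573) = 7.53831 + 0.00521388 = 7.54352 m along the plane.
The resultant acts 0.31831 + 0.00521388 = 0.323524 m (along the plate) below the hinge at the top edge, so the moment about the hinge is M = F × 0.323524 = 65.3409 × 0.323524 = 21.1393 kN·m.
A normal force at the bottom, 0.75 m from the hinge, must supply this moment: P = 21.1393/0.75 = 28.1857 kN.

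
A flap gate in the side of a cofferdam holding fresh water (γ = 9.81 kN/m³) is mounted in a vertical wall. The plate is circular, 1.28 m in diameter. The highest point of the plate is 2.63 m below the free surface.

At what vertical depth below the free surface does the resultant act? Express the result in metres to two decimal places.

γ = 9.81 kN/m³.
The centroid is at the centre, 0.64 m below the top of the plate, so the centroid depth is h_c = 2.63 + 0.64 = 3.27 m.
A = π(0.64)² = 1.2868 m².
Resultant F = γ·h_c·A = 9.81 × 3.27 × 1.2868 = 41.2789 kN.
I_c = πr⁴/4 = π × 0.64⁴/4 = 0.131768 m⁴.
Centre of pressure: y_p = y_c + I_c/(y_c·A) = 3.27 + 0.131768/(3.27 × 1.2868) = 3.27 + 0.0313149 = 3.30131 m along the plane.

h_p = 3.30 m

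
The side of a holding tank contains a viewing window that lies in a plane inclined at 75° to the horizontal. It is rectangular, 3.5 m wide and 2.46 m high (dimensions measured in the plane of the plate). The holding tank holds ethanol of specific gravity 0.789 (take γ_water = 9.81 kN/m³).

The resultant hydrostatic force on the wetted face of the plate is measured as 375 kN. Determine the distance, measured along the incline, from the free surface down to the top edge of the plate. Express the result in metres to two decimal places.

γ = 0.789 × 9.81 = 7.74009 kN/m³.
A = 3.5 × 2.46 = 8.61 m².
From F = γ·h_c·A, the centroid depth is h_c = 375/(7.74009 × 8.61) = 5.62707 m.
Let θ = 75° be the plate's angle to the horizontal; measure y along the incline from where the plane meets the free surface. Vertical depth h = y·sinθ with sinθ = 0.965926.
Along the incline, y_c = h_c/sinθ = 5.62707/0.965926 = 5.82557 m.
The centroid lies 2.46/2 = 1.23 m below the top edge, so the top edge sits at y_top = 5.82557 − 1.23 = 4.59557 m along the incline.

y_top ≈ 4.60 m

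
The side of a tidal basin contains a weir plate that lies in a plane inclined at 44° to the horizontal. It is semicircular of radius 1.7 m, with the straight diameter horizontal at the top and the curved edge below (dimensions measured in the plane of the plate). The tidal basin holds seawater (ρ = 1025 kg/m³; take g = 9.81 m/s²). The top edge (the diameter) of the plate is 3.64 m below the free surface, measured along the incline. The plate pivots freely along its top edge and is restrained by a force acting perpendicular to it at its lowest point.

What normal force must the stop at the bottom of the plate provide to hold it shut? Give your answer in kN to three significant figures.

γ = ρg = 1025 × 9.81 / 1000 = 10.05525 kN/m³.
Let θ = 44° be the plate's angle to the horizontal; measure y along the incline from where the plane meets the free surface. Vertical depth h = y·sinθ with sinθ = 0.694658.
The centroid of a semicircle lies 4r/(3π) = 0.721502 m from the diameter, here below the top edge, so y_c = 3.64 + 0.721502 = 4.3615 m and h_c = 4.3615 × 0.694658 = 3.02975 m.
A = πr²/2 = π × 1.7²/2 = 4.5396 m².
Resultant F = γ·h_c·A = 10.05525 × 3.02975 × 4.5396 = 138.298 kN.
I_c = (π/8 − 8/(9π))·r⁴ = 0.109757 × 1.7⁴ = 0.916701 m⁴.
Centre of pressure: y_p = y_c + I_c/(y_c·A) = 4.3615 + 0.916701/(4.3615 × 4.5396) = 4.3615 + 0.0462993 = 4.4078 m along the plane.
The resultant acts 0.721502 + 0.0462993 = 0.767801 m (along the plate) below the hinge at the top edge, so the moment about the hinge is M = F × 0.767801 = 138.298 × 0.767801 = 106.185 kN·m.
A normal force at the bottom, 1.7 m from the hinge, must supply this moment: P = 106.185/1.7 = 62.4618 kN.

P ≈ 62.5 kN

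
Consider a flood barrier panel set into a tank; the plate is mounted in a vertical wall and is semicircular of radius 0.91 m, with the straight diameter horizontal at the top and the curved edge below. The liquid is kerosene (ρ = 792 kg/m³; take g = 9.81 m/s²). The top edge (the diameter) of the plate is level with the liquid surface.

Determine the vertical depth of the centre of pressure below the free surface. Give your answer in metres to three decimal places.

γ = ρg = 792 × 9.81 / 1000 = 7.76952 kN/m³.
The centroid of a semicircle lies 4r/(3π) = 0.386216 m from the diameter, here below the top edge, so the centroid depth is h_c = 0.386216 m.
A = πr²/2 = π × 0.91²/2 = 1.30078 m².
Resultant F = γ·h_c·A = 7.76952 × 0.386216 × 1.30078 = 3.90327 kN.
I_c = (π/8 − 8/(9π))·r⁴ = 0.109757 × 0.91⁴ = 0.0752658 m⁴.
Centre of pressure: y_p = y_c + I_c/(y_c·A) = 0.386216 + 0.0752658/(0.386216 × 1.30078) = 0.386216 + 0.149818 = 0.536034 m along the plane.

h_p = 0.536 m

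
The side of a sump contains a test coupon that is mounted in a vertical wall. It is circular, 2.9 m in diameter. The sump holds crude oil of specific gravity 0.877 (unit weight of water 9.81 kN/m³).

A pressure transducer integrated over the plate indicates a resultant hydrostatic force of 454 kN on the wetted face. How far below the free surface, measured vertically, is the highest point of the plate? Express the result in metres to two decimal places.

d_top ≈ 6.54 m

γ = 0.877 × 9.81 = 8.60337 kN/m³.
A = π(1.45)² = 6.6052 m².
From F = γ·h_c·A, the centroid depth is h_c = 454/(8.60337 × 6.6052) = 7.98916 m.
The centroid is at the centre, 1.45 m below the top of the plate, so the highest point sits at h_top = 7.98916 − 1.45 = 6.53916 m below the surface.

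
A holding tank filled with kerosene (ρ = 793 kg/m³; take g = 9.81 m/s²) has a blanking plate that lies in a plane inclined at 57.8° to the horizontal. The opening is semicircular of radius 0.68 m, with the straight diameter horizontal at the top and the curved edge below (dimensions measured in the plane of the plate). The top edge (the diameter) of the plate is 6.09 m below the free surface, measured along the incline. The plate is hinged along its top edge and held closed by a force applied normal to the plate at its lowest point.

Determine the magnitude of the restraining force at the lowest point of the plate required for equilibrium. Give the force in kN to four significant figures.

γ = ρg = 793 × 9.81 / 1000 = 7.77933 kN/m³.
Let θ = 57.8° be the plate's angle to the horizontal; measure y along the incline from where the plane meets the free surface. Vertical depth h = y·sinθ with sinθ = 0.846193.
The centroid of a semicircle lies 4r/(3π) = 0.288601 m from the diameter, here below the top edge, so y_c = 6.09 + 0.288601 = 6.3786 m and h_c = 6.3786 × 0.846193 = 5.39753 m.
A = πr²/2 = π × 0.68²/2 = 0.726336 m².
Resultant F = γ·h_c·A = 7.77933 × 5.39753 × 0.726336 = 30.4982 kN.
I_c = (π/8 − 8/(9π))·r⁴ = 0.109757 × 0.68⁴ = 0.0234676 m⁴.
Centre of pressure: y_p = y_c + I_c/(y_c·A) = 6.3786 + 0.0234676/(6.3786 × 0.726336) = 6.3786 + 0.00506531 = 6.38367 m along the plane.
The resultant acts 0.288601 + 0.00506531 = 0.293666 m (along the plate) below the hinge at the top edge, so the moment about the hinge is M = F × 0.293666 = 30.4982 × 0.293666 = 8.95628 kN·m.
A normal force at the bottom, 0.68 m from the hinge, must supply this moment: P = 8.95628/0.68 = 13.171 kN.

P ≈ 13.17 kN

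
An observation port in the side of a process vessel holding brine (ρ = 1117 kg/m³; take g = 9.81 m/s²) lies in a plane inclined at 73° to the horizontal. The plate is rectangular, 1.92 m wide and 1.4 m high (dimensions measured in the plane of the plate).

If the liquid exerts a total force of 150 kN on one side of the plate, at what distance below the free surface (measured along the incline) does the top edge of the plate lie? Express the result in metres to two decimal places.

y_top ≈ 4.63 m

γ = ρg = 1117 × 9.81 / 1000 = 10.95777 kN/m³.
A = 1.92 × 1.4 = 2.688 m².
From F = γ·h_c·A, the centroid depth is h_c = 150/(10.95777 × 2.688) = 5.0926 m.
Let θ = 73° be the plate's angle to the horizontal; measure y along the incline from where the plane meets the free surface. Vertical depth h = y·sinθ with sinθ = 0.956305.
Along the incline, y_c = h_c/sinθ = 5.0926/0.956305 = 5.32529 m.
The centroid lies 1.4/2 = 0.7 m below the top edge, so the top edge sits at y_top = 5.32529 − 0.7 = 4.62529 m along the incline.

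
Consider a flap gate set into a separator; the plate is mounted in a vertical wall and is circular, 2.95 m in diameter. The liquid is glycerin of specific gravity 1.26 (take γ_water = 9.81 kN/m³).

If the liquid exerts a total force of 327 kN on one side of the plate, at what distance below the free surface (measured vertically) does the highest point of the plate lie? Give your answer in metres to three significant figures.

γ = 1.26 × 9.81 = 12.3606 kN/m³.
A = π(1.475)² = 6.83493 m².
From F = γ·h_c·A, the centroid depth is h_c = 327/(12.3606 × 6.83493) = 3.87056 m.
The centroid is at the centre, 1.475 m below the top of the plate, so the highest point sits at h_top = 3.87056 − 1.475 = 2.39556 m below the surface.

d_top ≈ 2.40 m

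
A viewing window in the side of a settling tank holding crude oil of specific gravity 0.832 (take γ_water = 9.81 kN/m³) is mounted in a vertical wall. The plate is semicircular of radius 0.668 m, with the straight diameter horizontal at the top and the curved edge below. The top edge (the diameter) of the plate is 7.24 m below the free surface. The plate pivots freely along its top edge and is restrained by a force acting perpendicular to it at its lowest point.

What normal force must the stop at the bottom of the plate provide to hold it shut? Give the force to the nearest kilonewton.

γ = 0.832 × 9.81 = 8.16192 kN/m³.
The centroid of a semicircle lies 4r/(3π) = 0.283508 m from the diameter, here below the top edge, so the centroid depth is h_c = 7.24 + 0.283508 = 7.52351 m.
A = πr²/2 = π × 0.668²/2 = 0.700927 m².
Resultant F = γ·h_c·A = 8.16192 × 7.52351 × 0.700927 = 43.0413 kN.
I_c = (π/8 − 8/(9π))·r⁴ = 0.109757 × 0.668⁴ = 0.0218544 m⁴.
Centre of pressure: y_p = y_c + I_c/(y_c·A) = 7.52351 + 0.0218544/(7.52351 × 0.700927) = 7.52351 + 0.00414425 = 7.52765 m along the plane.
The resultant acts 0.283508 + 0.00414425 = 0.287652 m (along the plate) below the hinge at the top edge, so the moment about the hinge is M = F × 0.287652 = 43.0413 × 0.287652 = 12.3809 kN·m.
A normal force at the bottom, 0.668 m from the hinge, must supply this moment: P = 12.3809/0.668 = 18.5343 kN.

P ≈ 19 kN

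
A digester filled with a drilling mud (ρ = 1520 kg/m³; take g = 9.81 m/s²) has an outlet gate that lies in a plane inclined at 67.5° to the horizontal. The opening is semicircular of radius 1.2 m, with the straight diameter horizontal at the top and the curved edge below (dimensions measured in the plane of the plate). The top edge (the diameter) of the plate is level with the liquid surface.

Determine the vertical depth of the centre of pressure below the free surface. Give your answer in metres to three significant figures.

h_p = 0.653 m

γ = ρg = 1520 × 9.81 / 1000 = 14.9112 kN/m³.
Let θ = 67.5° be the plate's angle to the horizontal; measure y along the incline from where the plane meets the free surface. Vertical depth h = y·sinθ with sinθ = 0.923880.
The centroid of a semicircle lies 4r/(3π) = 0.509296 m from the diameter, here below the top edge, so y_c = 0.509296 m and h_c = 0.509296 × 0.923880 = 0.470528 m.
A = πr²/2 = π × 1.2²/2 = 2.26195 m².
Resultant F = γ·h_c·A = 14.9112 × 0.470528 × 2.26195 = 15.8702 kN.
I_c = (π/8 − 8/(9π))·r⁴ = 0.109757 × 1.2⁴ = 0.227592 m⁴.
Centre of pressure: y_p = y_c + I_c/(y_c·A) = 0.509296 + 0.227592/(0.509296 × 2.26195) = 0.509296 + 0.197562 = 0.706858 m along the plane.
Vertically, h_p = y_p·sinθ = 0.706858 × 0.923880 = 0.653052 m.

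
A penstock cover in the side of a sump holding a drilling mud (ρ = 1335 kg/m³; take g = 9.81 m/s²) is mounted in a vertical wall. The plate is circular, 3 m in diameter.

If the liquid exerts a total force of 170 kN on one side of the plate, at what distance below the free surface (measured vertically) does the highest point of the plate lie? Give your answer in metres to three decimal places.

γ = ρg = 1335 × 9.81 / 1000 = 13.09635 kN/m³.
A = π(1.5)² = 7.06858 m².
From F = γ·h_c·A, the centroid depth is h_c = 170/(13.09635 × 7.06858) = 1.8364 m.
The centroid is at the centre, 1.5 m below the top of the plate, so the highest point sits at h_top = 1.8364 − 1.5 = 0.3364 m below the surface.

d_top ≈ 0.336 m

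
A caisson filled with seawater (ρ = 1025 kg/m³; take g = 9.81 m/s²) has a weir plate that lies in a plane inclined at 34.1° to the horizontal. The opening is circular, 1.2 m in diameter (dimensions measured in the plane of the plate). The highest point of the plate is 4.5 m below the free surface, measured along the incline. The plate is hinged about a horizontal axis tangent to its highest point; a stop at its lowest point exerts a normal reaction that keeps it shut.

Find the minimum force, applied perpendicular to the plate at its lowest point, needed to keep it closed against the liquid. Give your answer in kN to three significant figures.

P ≈ 16.7 kN

γ = ρg = 1025 × 9.81 / 1000 = 10.05525 kN/m³.
Let θ = 34.1° be the plate's angle to the horizontal; measure y along the incline from where the plane meets the free surface. Vertical depth h = y·sinθ with sinθ = 0.560639.
The centroid is at the centre, 0.6 m below the top of the plate, so y_c = 4.5 + 0.6 = 5.1 m and h_c = 5.1 × 0.560639 = 2.85926 m.
A = π(0.6)² = 1.13097 m².
Resultant F = γ·h_c·A = 10.05525 × 2.85926 × 1.13097 = 32.516 kN.
I_c = πr⁴/4 = π × 0.6⁴/4 = 0.101788 m⁴.
Centre of pressure: y_p = y_c + I_c/(y_c·A) = 5.1 + 0.101788/(5.1 × 1.13097) = 5.1 + 0.0176472 = 5.11765 m along the plane.
The resultant acts 0.6 + 0.0176472 = 0.617647 m (along the plate) below the hinge at the top edge, so the moment about the hinge is M = F × 0.617647 = 32.516 × 0.617647 = 20.0834 kN·m.
A normal force at the bottom, 1.2 m from the hinge, must supply this moment: P = 20.0834/1.2 = 16.7362 kN.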